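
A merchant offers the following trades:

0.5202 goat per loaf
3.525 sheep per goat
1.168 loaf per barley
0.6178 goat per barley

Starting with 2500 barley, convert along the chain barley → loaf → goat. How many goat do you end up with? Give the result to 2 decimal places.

1518.98

2500 barley × 1.168 = 2920 loaf
2920 loaf × 0.5202 = 1518.984 goat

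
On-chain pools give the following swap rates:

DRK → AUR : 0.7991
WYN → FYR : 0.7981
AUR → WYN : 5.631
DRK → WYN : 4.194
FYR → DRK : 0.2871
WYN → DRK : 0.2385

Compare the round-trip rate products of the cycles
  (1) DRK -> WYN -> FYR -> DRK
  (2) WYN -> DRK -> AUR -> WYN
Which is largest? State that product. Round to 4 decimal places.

1.0732

(1) 4.194 × 0.7981 × 0.2871 = 0.96099
(2) 0.2385 × 0.7991 × 5.631 = 1.07319
Highest is cycle (2) at 1.0732 (>1, arbitrage).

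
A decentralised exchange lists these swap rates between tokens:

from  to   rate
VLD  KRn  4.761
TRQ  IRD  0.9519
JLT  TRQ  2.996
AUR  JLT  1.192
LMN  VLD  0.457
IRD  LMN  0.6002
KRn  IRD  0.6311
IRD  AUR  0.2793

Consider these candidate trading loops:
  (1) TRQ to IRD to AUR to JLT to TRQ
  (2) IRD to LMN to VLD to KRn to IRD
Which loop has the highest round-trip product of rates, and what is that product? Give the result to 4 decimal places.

(1) 0.9519 × 0.2793 × 1.192 × 2.996 = 0.94947
(2) 0.6002 × 0.457 × 4.761 × 0.6311 = 0.82415
Highest is cycle (1) at 0.9495 (≤1, no arbitrage).

0.9495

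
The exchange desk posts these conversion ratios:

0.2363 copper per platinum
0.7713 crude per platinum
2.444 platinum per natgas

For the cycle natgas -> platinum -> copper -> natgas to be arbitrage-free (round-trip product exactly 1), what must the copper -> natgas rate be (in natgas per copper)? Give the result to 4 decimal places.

Known legs of the cycle: 2.444 × 0.2363 = 0.5775172
For no arbitrage the full-cycle product must be 1, so the missing rate is 1 / 0.5775172 ≈ 1.731550.

1.7316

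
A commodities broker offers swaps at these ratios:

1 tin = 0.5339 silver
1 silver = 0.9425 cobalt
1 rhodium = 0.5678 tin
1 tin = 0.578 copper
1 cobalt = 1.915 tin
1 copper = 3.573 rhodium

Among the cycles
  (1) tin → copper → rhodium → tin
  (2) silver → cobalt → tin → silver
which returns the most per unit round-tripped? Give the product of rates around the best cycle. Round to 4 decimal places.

1.1726

(1) 0.578 × 3.573 × 0.5678 = 1.17262
(2) 0.9425 × 1.915 × 0.5339 = 0.96363
Highest is cycle (1) at 1.1726 (>1, arbitrage).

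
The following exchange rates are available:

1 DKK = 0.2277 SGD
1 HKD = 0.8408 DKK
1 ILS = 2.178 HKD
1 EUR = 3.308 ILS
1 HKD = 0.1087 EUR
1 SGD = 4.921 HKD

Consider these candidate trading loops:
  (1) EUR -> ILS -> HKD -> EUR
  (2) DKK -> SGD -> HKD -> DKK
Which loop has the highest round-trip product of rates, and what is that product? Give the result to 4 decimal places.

0.9421

(1) 3.308 × 2.178 × 0.1087 = 0.78316
(2) 0.2277 × 4.921 × 0.8408 = 0.94213
Highest is cycle (2) at 0.9421 (≤1, no arbitrage).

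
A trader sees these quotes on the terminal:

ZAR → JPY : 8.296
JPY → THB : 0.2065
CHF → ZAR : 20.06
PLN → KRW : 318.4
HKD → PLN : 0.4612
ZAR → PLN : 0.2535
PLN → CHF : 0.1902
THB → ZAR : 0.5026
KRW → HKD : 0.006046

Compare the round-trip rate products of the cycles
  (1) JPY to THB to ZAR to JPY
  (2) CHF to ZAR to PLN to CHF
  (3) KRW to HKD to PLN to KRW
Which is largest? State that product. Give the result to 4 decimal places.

0.9672

(1) 0.2065 × 0.5026 × 8.296 = 0.86102
(2) 20.06 × 0.2535 × 0.1902 = 0.96721
(3) 0.006046 × 0.4612 × 318.4 = 0.88783
Highest is cycle (2) at 0.9672 (≤1, no arbitrage).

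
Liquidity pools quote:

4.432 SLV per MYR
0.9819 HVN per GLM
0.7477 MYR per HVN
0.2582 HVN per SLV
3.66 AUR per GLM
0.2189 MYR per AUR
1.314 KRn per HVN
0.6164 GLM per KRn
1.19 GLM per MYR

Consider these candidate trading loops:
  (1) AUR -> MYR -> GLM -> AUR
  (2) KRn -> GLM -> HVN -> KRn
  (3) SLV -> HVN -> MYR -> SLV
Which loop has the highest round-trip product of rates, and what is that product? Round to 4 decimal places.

0.9534

(1) 0.2189 × 1.19 × 3.66 = 0.95340
(2) 0.6164 × 0.9819 × 1.314 = 0.79529
(3) 0.2582 × 0.7477 × 4.432 = 0.85562
Highest is cycle (1) at 0.9534 (≤1, no arbitrage).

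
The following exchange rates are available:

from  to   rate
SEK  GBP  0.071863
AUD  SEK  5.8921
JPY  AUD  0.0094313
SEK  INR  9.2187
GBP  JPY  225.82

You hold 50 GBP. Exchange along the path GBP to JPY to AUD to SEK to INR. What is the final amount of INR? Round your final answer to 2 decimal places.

5784.21

50 GBP × 225.82 = 11291 JPY
11291 JPY × 0.0094313 = 106.4888083 AUD
106.4888083 AUD × 5.8921 = 627.44270738443 SEK
627.44270738443 SEK × 9.2187 = 5784.206086564844841 INR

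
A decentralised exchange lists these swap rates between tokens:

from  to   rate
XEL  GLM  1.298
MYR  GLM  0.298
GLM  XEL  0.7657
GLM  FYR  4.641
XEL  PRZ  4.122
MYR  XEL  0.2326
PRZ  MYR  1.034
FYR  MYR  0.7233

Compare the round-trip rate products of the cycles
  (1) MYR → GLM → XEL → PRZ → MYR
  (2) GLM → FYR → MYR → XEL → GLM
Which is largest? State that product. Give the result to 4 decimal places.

(1) 0.298 × 0.7657 × 4.122 × 1.034 = 0.97253
(2) 4.641 × 0.7233 × 0.2326 × 1.298 = 1.01348
Highest is cycle (2) at 1.0135 (>1, arbitrage).

1.0135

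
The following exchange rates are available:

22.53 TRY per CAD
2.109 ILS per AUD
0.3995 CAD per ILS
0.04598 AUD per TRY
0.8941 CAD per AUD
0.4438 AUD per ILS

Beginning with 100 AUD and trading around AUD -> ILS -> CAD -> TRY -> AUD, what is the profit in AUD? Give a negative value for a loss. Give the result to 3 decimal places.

-12.718

100 AUD × 2.109 = 210.9 ILS
210.9 ILS × 0.3995 = 84.25455 CAD
84.25455 CAD × 22.53 = 1898.2550115 TRY
1898.2550115 TRY × 0.04598 = 87.28176542877 AUD
Net change: 87.28176542877 − 100 = -12.71823457123 AUD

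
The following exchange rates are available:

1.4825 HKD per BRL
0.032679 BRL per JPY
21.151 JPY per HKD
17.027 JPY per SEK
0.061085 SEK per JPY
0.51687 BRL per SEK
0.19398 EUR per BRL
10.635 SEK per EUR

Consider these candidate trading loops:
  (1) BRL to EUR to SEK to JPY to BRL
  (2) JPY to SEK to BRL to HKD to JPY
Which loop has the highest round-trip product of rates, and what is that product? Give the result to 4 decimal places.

(1) 0.19398 × 10.635 × 17.027 × 0.032679 = 1.14789
(2) 0.061085 × 0.51687 × 1.4825 × 21.151 = 0.99001
Highest is cycle (1) at 1.1479 (>1, arbitrage).

1.1479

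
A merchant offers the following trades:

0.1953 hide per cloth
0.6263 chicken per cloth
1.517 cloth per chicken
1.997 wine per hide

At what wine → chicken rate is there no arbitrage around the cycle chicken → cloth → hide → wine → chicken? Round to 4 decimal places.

Known legs of the cycle: 1.517 × 0.1953 × 1.997 = 0.5916513897
For no arbitrage the full-cycle product must be 1, so the missing rate is 1 / 0.5916513897 ≈ 1.690184.

1.6902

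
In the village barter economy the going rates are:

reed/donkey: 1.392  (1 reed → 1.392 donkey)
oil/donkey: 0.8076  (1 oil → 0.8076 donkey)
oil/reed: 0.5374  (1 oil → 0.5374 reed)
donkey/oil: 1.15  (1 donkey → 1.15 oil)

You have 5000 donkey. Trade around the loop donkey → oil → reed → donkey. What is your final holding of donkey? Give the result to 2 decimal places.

4301.35

5000 donkey × 1.15 = 5750 oil
5750 oil × 0.5374 = 3090.05 reed
3090.05 reed × 1.392 = 4301.3496 donkey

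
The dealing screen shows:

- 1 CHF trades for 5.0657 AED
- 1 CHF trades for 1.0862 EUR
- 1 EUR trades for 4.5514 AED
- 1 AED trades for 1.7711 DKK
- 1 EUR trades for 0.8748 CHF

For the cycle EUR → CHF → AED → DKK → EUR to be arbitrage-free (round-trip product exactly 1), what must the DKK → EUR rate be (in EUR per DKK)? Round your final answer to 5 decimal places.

0.12741

Known legs of the cycle: 0.8748 × 5.0657 × 1.7711 = 7.848584238996
For no arbitrage the full-cycle product must be 1, so the missing rate is 1 / 7.848584238996 ≈ 0.1274115.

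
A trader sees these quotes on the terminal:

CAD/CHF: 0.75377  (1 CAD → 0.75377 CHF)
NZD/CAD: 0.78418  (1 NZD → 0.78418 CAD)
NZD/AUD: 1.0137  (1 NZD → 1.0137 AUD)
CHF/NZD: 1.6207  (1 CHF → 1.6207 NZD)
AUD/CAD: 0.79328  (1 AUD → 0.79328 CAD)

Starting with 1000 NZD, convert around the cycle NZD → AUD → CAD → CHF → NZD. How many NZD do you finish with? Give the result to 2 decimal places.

982.38

1000 NZD × 1.0137 = 1013.7 AUD
1013.7 AUD × 0.79328 = 804.147936 CAD
804.147936 CAD × 0.75377 = 606.14258971872 CHF
606.14258971872 CHF × 1.6207 = 982.375295157129504 NZD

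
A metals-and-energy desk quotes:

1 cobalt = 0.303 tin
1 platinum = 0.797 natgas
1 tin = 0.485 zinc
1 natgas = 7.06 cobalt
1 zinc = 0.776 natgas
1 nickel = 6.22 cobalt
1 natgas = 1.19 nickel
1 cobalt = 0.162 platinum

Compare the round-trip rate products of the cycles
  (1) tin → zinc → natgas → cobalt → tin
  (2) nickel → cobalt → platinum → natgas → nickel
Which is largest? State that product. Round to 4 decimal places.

(1) 0.485 × 0.776 × 7.06 × 0.303 = 0.80510
(2) 6.22 × 0.162 × 0.797 × 1.19 = 0.95568
Highest is cycle (2) at 0.9557 (≤1, no arbitrage).

0.9557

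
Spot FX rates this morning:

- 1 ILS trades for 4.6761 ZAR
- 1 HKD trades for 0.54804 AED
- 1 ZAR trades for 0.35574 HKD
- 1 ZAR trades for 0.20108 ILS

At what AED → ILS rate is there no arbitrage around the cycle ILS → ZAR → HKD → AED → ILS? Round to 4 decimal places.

Known legs of the cycle: 4.6761 × 0.35574 × 0.54804 = 0.91165128510456
For no arbitrage the full-cycle product must be 1, so the missing rate is 1 / 0.91165128510456 ≈ 1.096911.

1.0969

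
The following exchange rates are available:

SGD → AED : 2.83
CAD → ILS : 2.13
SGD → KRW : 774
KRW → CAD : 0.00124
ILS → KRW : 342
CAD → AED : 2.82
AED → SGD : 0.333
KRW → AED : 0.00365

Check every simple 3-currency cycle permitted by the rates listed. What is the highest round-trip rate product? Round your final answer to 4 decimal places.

0.9408

KRW→AED→SGD→KRW: 0.00365 × 0.333 × 774 = 0.94076
ILS→KRW→CAD→ILS: 342 × 0.00124 × 2.13 = 0.90329
Maximum is KRW→AED→SGD→KRW at 0.9408; no arbitrage — every cycle loses value.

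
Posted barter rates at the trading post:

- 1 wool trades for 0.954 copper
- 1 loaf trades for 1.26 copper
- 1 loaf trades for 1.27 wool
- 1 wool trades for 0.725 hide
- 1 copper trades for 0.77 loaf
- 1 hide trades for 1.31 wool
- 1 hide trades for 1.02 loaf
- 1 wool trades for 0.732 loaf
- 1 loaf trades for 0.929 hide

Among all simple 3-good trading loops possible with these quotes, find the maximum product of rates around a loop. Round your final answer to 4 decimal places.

0.9392

hide→loaf→wool→hide: 1.02 × 1.27 × 0.725 = 0.93917
wool→copper→loaf→wool: 0.954 × 0.77 × 1.27 = 0.93292
hide→wool→loaf→hide: 1.31 × 0.732 × 0.929 = 0.89084
Maximum is hide→loaf→wool→hide at 0.9392; no arbitrage — every cycle loses value.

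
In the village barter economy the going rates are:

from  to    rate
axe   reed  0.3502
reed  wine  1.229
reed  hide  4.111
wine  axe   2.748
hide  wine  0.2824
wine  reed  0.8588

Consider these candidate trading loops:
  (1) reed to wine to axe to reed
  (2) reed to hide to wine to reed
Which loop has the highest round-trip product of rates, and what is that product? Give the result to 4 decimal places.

1.1827

(1) 1.229 × 2.748 × 0.3502 = 1.18273
(2) 4.111 × 0.2824 × 0.8588 = 0.99702
Highest is cycle (1) at 1.1827 (>1, arbitrage).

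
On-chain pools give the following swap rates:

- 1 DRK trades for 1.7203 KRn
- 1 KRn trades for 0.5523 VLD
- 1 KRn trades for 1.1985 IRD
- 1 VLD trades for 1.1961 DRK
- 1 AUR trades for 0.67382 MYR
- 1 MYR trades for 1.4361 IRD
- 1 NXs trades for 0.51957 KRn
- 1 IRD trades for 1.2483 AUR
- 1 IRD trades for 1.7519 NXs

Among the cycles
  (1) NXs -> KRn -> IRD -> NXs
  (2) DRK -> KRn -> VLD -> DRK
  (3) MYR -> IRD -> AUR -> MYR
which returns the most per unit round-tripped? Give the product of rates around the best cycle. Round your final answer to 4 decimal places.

(1) 0.51957 × 1.1985 × 1.7519 = 1.09092
(2) 1.7203 × 0.5523 × 1.1961 = 1.13644
(3) 1.4361 × 1.2483 × 0.67382 = 1.20795
Highest is cycle (3) at 1.2079 (>1, arbitrage).

1.2079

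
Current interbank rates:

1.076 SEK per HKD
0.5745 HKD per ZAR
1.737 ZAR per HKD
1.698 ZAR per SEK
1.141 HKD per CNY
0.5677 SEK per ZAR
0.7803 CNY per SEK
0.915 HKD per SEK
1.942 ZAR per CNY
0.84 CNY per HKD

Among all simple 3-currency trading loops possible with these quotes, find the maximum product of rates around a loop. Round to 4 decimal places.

1.0496

SEK→ZAR→HKD→SEK: 1.698 × 0.5745 × 1.076 = 1.04964
SEK→CNY→HKD→SEK: 0.7803 × 1.141 × 1.076 = 0.95799
HKD→CNY→ZAR→HKD: 0.84 × 1.942 × 0.5745 = 0.93717
SEK→HKD→ZAR→SEK: 0.915 × 1.737 × 0.5677 = 0.90228
SEK→CNY→ZAR→SEK: 0.7803 × 1.942 × 0.5677 = 0.86026
Maximum is SEK→ZAR→HKD→SEK at 1.0496; arbitrage exists.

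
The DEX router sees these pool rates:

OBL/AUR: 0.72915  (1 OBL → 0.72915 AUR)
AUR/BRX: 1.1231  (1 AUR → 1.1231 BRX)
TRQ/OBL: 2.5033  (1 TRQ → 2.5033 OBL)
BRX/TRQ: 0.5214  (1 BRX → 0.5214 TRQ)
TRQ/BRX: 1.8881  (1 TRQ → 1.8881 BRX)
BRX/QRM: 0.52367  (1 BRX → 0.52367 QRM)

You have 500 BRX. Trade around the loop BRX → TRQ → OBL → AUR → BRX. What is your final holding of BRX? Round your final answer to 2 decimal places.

500 BRX × 0.5214 = 260.7 TRQ
260.7 TRQ × 2.5033 = 652.61031 OBL
652.61031 OBL × 0.72915 = 475.8508075365 AUR
475.8508075365 AUR × 1.1231 = 534.42804194424315 BRX

534.43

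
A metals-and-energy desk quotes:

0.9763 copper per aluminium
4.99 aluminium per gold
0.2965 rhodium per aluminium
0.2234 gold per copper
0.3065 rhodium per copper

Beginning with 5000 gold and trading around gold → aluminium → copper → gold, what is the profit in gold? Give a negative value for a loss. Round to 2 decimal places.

5000 gold × 4.99 = 24950 aluminium
24950 aluminium × 0.9763 = 24358.685 copper
24358.685 copper × 0.2234 = 5441.730229 gold
Net change: 5441.730229 − 5000 = 441.730229 gold

441.73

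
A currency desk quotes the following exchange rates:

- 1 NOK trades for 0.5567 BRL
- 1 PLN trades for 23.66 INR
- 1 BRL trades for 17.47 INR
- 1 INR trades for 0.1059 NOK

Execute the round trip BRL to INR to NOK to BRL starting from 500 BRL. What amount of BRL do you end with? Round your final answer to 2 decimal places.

514.97

500 BRL × 17.47 = 8735 INR
8735 INR × 0.1059 = 925.0365 NOK
925.0365 NOK × 0.5567 = 514.96781955 BRL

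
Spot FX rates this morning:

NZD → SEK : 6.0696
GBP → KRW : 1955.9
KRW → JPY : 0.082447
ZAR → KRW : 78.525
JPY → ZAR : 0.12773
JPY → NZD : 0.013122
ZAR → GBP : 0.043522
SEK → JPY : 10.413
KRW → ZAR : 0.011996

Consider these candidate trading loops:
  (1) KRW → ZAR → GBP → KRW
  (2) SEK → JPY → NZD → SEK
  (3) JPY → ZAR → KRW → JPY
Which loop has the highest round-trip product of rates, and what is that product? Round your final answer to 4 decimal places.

(1) 0.011996 × 0.043522 × 1955.9 = 1.02116
(2) 10.413 × 0.013122 × 6.0696 = 0.82935
(3) 0.12773 × 78.525 × 0.082447 = 0.82694
Highest is cycle (1) at 1.0212 (>1, arbitrage).

1.0212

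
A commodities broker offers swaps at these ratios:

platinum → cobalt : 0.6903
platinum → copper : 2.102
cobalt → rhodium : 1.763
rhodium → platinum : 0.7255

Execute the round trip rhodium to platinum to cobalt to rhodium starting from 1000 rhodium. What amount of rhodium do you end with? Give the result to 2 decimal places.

882.93

1000 rhodium × 0.7255 = 725.5 platinum
725.5 platinum × 0.6903 = 500.81265 cobalt
500.81265 cobalt × 1.763 = 882.93270195 rhodium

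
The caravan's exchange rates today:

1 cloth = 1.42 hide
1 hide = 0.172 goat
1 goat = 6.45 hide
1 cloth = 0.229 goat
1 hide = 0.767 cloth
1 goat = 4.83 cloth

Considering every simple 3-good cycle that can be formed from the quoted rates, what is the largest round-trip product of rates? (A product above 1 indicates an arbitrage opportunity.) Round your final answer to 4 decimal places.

cloth→hide→goat→cloth: 1.42 × 0.172 × 4.83 = 1.17968
cloth→goat→hide→cloth: 0.229 × 6.45 × 0.767 = 1.13290
Maximum is cloth→hide→goat→cloth at 1.1797; arbitrage exists.

1.1797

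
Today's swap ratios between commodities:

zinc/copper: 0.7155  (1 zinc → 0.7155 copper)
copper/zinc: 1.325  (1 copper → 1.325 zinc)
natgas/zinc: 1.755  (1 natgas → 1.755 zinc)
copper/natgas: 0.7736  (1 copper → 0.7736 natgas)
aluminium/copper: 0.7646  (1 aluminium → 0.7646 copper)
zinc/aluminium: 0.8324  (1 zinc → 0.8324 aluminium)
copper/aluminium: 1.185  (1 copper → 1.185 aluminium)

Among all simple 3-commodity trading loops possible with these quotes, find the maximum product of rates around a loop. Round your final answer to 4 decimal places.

natgas→zinc→copper→natgas: 1.755 × 0.7155 × 0.7736 = 0.97141
copper→zinc→aluminium→copper: 1.325 × 0.8324 × 0.7646 = 0.84330
Maximum is natgas→zinc→copper→natgas at 0.9714; no arbitrage — every cycle loses value.

0.9714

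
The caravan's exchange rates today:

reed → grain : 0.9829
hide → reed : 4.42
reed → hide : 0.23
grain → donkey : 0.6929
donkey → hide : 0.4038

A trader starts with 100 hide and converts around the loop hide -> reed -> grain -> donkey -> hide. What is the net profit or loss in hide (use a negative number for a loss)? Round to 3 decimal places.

100 hide × 4.42 = 442 reed
442 reed × 0.9829 = 434.4418 grain
434.4418 grain × 0.6929 = 301.02472322 donkey
301.02472322 donkey × 0.4038 = 121.553783236236 hide
Net change: 121.553783236236 − 100 = 21.553783236236 hide

21.554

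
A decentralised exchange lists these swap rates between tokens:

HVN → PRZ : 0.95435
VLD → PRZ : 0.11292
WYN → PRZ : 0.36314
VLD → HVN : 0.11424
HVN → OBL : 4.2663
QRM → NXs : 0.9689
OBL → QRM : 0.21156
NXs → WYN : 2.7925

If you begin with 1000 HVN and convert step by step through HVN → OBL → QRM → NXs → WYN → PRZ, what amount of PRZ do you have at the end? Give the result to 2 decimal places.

886.81

1000 HVN × 4.2663 = 4266.3 OBL
4266.3 OBL × 0.21156 = 902.578428 QRM
902.578428 QRM × 0.9689 = 874.5082388892 NXs
874.5082388892 NXs × 2.7925 = 2442.064257098091 WYN
2442.064257098091 WYN × 0.36314 = 886.81121432260076574 PRZ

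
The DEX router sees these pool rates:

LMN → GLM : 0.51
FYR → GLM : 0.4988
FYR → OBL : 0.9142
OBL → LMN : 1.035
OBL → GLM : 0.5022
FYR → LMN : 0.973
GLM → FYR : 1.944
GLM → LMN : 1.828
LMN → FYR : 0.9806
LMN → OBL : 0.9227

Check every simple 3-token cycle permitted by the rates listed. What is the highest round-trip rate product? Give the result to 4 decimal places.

0.9647

FYR→LMN→GLM→FYR: 0.973 × 0.51 × 1.944 = 0.96467
FYR→OBL→LMN→FYR: 0.9142 × 1.035 × 0.9806 = 0.92784
FYR→GLM→LMN→FYR: 0.4988 × 1.828 × 0.9806 = 0.89412
FYR→OBL→GLM→FYR: 0.9142 × 0.5022 × 1.944 = 0.89251
GLM→LMN→OBL→GLM: 1.828 × 0.9227 × 0.5022 = 0.84706
Maximum is FYR→LMN→GLM→FYR at 0.9647; no arbitrage — every cycle loses value.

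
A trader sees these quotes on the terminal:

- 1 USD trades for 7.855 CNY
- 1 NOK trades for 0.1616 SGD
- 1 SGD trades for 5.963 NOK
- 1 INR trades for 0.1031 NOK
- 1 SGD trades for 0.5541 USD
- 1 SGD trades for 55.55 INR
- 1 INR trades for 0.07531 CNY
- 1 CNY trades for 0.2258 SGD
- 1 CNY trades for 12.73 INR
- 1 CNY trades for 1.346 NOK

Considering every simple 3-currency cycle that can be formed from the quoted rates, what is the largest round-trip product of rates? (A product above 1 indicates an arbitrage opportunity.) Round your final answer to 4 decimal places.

0.9828

SGD→USD→CNY→SGD: 0.5541 × 7.855 × 0.2258 = 0.98278
SGD→INR→CNY→SGD: 55.55 × 0.07531 × 0.2258 = 0.94463
SGD→INR→NOK→SGD: 55.55 × 0.1031 × 0.1616 = 0.92552
Maximum is SGD→USD→CNY→SGD at 0.9828; no arbitrage — every cycle loses value.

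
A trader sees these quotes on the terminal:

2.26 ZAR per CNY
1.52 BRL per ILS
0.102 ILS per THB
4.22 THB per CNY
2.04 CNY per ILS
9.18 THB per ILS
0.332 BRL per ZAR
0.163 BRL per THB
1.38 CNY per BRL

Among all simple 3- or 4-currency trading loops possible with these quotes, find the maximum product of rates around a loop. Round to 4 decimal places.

BRL→CNY→ZAR→BRL: 1.38 × 2.26 × 0.332 = 1.03544
BRL→CNY→THB→BRL: 1.38 × 4.22 × 0.163 = 0.94925
BRL→CNY→THB→ILS→BRL: 1.38 × 4.22 × 0.102 × 1.52 = 0.90289
THB→ILS→CNY→THB: 0.102 × 2.04 × 4.22 = 0.87810
Maximum is BRL→CNY→ZAR→BRL at 1.0354; arbitrage exists.

1.0354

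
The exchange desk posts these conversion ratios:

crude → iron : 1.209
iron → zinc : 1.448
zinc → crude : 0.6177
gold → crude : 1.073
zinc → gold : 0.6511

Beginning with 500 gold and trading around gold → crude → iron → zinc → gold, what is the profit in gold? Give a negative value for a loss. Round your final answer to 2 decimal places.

500 gold × 1.073 = 536.5 crude
536.5 crude × 1.209 = 648.6285 iron
648.6285 iron × 1.448 = 939.214068 zinc
939.214068 zinc × 0.6511 = 611.5222796748 gold
Net change: 611.5222796748 − 500 = 111.5222796748 gold

111.52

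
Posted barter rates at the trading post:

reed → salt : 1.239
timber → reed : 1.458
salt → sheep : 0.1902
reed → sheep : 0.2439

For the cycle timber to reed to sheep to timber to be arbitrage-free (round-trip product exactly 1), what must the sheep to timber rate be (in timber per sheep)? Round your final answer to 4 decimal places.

Known legs of the cycle: 1.458 × 0.2439 = 0.3556062
For no arbitrage the full-cycle product must be 1, so the missing rate is 1 / 0.3556062 ≈ 2.812099.

2.8121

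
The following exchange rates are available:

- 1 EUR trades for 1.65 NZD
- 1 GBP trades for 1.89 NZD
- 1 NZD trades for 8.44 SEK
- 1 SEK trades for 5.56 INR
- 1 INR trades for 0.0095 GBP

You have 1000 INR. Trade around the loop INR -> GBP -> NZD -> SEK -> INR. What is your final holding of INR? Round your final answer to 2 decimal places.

842.56

1000 INR × 0.0095 = 9.5 GBP
9.5 GBP × 1.89 = 17.955 NZD
17.955 NZD × 8.44 = 151.5402 SEK
151.5402 SEK × 5.56 = 842.563512 INR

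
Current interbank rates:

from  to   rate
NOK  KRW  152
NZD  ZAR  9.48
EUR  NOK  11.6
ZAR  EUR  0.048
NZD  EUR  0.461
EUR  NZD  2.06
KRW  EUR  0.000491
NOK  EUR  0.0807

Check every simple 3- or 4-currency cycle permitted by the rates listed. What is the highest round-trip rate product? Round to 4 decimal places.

0.9374

EUR→NZD→ZAR→EUR: 2.06 × 9.48 × 0.048 = 0.93738
EUR→NOK→KRW→EUR: 11.6 × 152 × 0.000491 = 0.86573
Maximum is EUR→NZD→ZAR→EUR at 0.9374; no arbitrage — every cycle loses value.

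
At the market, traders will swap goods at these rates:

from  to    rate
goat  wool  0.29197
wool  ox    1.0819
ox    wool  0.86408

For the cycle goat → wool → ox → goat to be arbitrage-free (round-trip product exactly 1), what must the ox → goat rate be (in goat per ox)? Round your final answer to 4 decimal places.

3.1657

Known legs of the cycle: 0.29197 × 1.0819 = 0.315882343
For no arbitrage the full-cycle product must be 1, so the missing rate is 1 / 0.315882343 ≈ 3.165736.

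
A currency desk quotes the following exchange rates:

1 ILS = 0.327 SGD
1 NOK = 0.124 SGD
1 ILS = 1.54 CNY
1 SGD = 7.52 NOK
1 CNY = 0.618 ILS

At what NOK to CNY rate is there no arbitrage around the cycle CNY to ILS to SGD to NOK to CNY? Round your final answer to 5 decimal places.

0.65803

Known legs of the cycle: 0.618 × 0.327 × 7.52 = 1.51968672
For no arbitrage the full-cycle product must be 1, so the missing rate is 1 / 1.51968672 ≈ 0.6580304.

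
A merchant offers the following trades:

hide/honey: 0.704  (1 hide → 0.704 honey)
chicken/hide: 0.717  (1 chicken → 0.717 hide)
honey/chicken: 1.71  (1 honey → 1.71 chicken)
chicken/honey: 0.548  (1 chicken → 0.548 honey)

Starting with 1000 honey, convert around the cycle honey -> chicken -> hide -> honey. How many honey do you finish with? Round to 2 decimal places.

1000 honey × 1.71 = 1710 chicken
1710 chicken × 0.717 = 1226.07 hide
1226.07 hide × 0.704 = 863.15328 honey

863.15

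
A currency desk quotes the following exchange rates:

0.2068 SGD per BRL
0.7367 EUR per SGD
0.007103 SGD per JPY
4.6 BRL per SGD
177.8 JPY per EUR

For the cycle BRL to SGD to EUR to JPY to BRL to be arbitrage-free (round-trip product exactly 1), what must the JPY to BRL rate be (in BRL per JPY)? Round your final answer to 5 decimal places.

Known legs of the cycle: 0.2068 × 0.7367 × 177.8 = 27.087751768
For no arbitrage the full-cycle product must be 1, so the missing rate is 1 / 27.087751768 ≈ 0.0369171.

0.03692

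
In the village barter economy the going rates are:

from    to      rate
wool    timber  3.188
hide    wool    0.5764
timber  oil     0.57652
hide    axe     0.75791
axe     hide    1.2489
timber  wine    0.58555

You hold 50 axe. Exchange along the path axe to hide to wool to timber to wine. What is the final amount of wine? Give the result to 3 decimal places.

67.190

50 axe × 1.2489 = 62.445 hide
62.445 hide × 0.5764 = 35.993298 wool
35.993298 wool × 3.188 = 114.746634024 timber
114.746634024 timber × 0.58555 = 67.1898915527532 wine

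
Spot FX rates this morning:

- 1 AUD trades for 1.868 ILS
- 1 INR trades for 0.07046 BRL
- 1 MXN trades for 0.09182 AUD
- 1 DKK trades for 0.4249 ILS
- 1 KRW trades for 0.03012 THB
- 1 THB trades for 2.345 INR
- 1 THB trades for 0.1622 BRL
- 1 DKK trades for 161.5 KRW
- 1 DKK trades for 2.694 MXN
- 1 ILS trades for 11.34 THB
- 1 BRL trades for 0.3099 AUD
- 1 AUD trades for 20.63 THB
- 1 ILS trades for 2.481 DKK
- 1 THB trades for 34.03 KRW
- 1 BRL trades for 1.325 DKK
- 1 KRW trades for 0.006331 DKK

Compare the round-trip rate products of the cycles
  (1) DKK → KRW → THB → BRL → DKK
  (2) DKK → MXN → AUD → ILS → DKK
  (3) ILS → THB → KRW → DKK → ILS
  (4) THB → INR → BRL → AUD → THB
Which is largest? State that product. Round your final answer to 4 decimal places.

(1) 161.5 × 0.03012 × 0.1622 × 1.325 = 1.04543
(2) 2.694 × 0.09182 × 1.868 × 2.481 = 1.14641
(3) 11.34 × 34.03 × 0.006331 × 0.4249 = 1.03809
(4) 2.345 × 0.07046 × 0.3099 × 20.63 = 1.05635
Highest is cycle (2) at 1.1464 (>1, arbitrage).

1.1464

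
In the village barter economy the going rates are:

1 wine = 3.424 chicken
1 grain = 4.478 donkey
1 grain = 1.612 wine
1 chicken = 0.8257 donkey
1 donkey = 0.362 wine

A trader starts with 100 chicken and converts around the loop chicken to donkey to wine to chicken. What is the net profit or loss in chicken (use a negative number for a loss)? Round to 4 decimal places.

100 chicken × 0.8257 = 82.57 donkey
82.57 donkey × 0.362 = 29.89034 wine
29.89034 wine × 3.424 = 102.34452416 chicken
Net change: 102.34452416 − 100 = 2.34452416 chicken

2.3445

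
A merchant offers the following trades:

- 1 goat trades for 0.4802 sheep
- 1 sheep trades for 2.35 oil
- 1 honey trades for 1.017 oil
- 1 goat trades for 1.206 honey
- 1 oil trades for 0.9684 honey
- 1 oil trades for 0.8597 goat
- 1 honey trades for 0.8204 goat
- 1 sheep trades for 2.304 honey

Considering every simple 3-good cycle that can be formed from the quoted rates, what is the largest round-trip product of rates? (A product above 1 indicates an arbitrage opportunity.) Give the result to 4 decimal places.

1.0544

honey→oil→goat→honey: 1.017 × 0.8597 × 1.206 = 1.05442
oil→goat→sheep→oil: 0.8597 × 0.4802 × 2.35 = 0.97015
honey→goat→sheep→honey: 0.8204 × 0.4802 × 2.304 = 0.90767
Maximum is honey→oil→goat→honey at 1.0544; arbitrage exists.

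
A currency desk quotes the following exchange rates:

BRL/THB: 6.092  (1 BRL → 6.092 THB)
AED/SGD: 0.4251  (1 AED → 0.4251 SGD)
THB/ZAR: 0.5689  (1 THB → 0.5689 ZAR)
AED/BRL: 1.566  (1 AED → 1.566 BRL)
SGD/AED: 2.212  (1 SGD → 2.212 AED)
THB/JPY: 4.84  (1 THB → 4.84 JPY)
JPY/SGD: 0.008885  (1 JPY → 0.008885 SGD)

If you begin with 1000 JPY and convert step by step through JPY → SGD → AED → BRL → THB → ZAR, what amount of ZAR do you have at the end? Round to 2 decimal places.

106.67

1000 JPY × 0.008885 = 8.885 SGD
8.885 SGD × 2.212 = 19.65362 AED
19.65362 AED × 1.566 = 30.77756892 BRL
30.77756892 BRL × 6.092 = 187.49694986064 THB
187.49694986064 THB × 0.5689 = 106.667014775718096 ZAR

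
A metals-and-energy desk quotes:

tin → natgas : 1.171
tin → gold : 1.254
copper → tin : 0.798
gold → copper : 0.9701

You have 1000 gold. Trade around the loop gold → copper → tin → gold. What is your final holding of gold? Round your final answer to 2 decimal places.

1000 gold × 0.9701 = 970.1 copper
970.1 copper × 0.798 = 774.1398 tin
774.1398 tin × 1.254 = 970.7713092 gold

970.77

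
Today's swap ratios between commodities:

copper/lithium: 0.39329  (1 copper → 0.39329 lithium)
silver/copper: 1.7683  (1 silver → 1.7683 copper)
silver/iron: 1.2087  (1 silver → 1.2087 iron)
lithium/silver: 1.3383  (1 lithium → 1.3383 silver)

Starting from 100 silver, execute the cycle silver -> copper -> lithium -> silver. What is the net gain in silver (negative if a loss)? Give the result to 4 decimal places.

100 silver × 1.7683 = 176.83 copper
176.83 copper × 0.39329 = 69.5454707 lithium
69.5454707 lithium × 1.3383 = 93.07270343781 silver
Net change: 93.07270343781 − 100 = -6.92729656219 silver

-6.9273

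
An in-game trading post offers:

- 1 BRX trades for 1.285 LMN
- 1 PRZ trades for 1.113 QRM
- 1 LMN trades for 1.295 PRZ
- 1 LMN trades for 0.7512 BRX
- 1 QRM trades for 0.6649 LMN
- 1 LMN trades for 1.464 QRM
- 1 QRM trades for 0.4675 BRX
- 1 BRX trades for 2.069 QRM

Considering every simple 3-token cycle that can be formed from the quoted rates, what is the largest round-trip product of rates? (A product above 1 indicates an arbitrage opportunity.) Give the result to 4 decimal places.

1.0334

QRM→LMN→BRX→QRM: 0.6649 × 0.7512 × 2.069 = 1.03341
QRM→LMN→PRZ→QRM: 0.6649 × 1.295 × 1.113 = 0.95834
QRM→BRX→LMN→QRM: 0.4675 × 1.285 × 1.464 = 0.87948
Maximum is QRM→LMN→BRX→QRM at 1.0334; arbitrage exists.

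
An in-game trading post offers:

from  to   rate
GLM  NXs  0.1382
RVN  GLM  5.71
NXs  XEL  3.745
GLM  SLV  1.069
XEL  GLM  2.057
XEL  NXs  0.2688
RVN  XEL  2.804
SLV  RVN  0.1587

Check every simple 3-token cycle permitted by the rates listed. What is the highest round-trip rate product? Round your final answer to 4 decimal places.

GLM→NXs→XEL→GLM: 0.1382 × 3.745 × 2.057 = 1.06462
GLM→SLV→RVN→GLM: 1.069 × 0.1587 × 5.71 = 0.96870
Maximum is GLM→NXs→XEL→GLM at 1.0646; arbitrage exists.

1.0646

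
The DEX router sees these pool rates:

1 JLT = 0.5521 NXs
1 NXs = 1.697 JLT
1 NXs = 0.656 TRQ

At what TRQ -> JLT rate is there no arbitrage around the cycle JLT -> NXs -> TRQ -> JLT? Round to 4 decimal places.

2.7611

Known legs of the cycle: 0.5521 × 0.656 = 0.3621776
For no arbitrage the full-cycle product must be 1, so the missing rate is 1 / 0.3621776 ≈ 2.761076.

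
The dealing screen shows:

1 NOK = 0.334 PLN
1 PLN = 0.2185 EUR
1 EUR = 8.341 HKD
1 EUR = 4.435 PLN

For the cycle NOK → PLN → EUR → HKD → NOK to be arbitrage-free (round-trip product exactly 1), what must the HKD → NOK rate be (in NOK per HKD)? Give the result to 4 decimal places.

Known legs of the cycle: 0.334 × 0.2185 × 8.341 = 0.608717839
For no arbitrage the full-cycle product must be 1, so the missing rate is 1 / 0.608717839 ≈ 1.642797.

1.6428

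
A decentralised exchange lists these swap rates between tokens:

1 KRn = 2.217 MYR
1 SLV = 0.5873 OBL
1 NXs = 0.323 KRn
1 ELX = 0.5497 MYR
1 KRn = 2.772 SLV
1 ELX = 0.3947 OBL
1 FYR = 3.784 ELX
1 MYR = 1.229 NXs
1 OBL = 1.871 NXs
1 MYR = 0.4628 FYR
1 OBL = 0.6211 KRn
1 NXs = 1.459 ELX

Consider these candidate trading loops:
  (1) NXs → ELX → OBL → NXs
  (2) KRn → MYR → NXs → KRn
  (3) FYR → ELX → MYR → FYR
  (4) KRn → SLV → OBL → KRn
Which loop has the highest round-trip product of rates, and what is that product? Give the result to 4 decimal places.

(1) 1.459 × 0.3947 × 1.871 = 1.07745
(2) 2.217 × 1.229 × 0.323 = 0.88008
(3) 3.784 × 0.5497 × 0.4628 = 0.96265
(4) 2.772 × 0.5873 × 0.6211 = 1.01115
Highest is cycle (1) at 1.0774 (>1, arbitrage).

1.0774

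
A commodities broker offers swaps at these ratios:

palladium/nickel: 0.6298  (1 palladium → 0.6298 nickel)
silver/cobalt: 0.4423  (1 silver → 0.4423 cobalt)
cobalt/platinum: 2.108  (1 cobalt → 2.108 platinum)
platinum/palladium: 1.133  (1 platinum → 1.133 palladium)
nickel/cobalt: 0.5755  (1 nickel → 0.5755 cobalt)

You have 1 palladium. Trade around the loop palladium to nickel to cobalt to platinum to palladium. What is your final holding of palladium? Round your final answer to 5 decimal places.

0.86566

1 palladium × 0.6298 = 0.6298 nickel
0.6298 nickel × 0.5755 = 0.3624499 cobalt
0.3624499 cobalt × 2.108 = 0.7640443892 platinum
0.7640443892 platinum × 1.133 = 0.8656622929636 palladium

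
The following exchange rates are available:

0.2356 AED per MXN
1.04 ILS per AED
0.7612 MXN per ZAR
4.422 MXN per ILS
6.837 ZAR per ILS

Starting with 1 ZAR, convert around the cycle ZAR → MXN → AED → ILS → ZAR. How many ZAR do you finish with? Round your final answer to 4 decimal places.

1 ZAR × 0.7612 = 0.7612 MXN
0.7612 MXN × 0.2356 = 0.17933872 AED
0.17933872 AED × 1.04 = 0.1865122688 ILS
0.1865122688 ILS × 6.837 = 1.2751843817856 ZAR

1.2752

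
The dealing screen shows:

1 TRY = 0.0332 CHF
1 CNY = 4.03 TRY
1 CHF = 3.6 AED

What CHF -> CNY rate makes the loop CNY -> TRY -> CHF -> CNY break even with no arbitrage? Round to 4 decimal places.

7.4741

Known legs of the cycle: 4.03 × 0.0332 = 0.133796
For no arbitrage the full-cycle product must be 1, so the missing rate is 1 / 0.133796 ≈ 7.474065.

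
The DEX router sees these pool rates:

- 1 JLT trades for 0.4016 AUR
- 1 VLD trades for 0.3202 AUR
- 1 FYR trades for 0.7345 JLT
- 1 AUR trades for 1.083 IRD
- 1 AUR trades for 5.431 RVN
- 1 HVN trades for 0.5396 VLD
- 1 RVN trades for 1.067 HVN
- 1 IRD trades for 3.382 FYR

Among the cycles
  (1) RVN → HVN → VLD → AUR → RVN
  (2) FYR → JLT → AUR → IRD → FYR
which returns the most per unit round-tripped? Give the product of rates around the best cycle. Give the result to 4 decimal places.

1.0804

(1) 1.067 × 0.5396 × 0.3202 × 5.431 = 1.00124
(2) 0.7345 × 0.4016 × 1.083 × 3.382 = 1.08041
Highest is cycle (2) at 1.0804 (>1, arbitrage).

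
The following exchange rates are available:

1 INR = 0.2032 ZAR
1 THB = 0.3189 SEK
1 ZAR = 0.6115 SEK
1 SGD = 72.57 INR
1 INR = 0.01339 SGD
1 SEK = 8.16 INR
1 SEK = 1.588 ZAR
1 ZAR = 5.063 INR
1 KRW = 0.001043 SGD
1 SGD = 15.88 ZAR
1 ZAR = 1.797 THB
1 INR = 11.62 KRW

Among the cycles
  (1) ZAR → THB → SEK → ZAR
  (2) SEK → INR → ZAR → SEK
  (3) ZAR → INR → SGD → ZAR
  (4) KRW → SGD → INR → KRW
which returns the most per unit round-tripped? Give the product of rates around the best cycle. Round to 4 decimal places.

1.0766

(1) 1.797 × 0.3189 × 1.588 = 0.91002
(2) 8.16 × 0.2032 × 0.6115 = 1.01394
(3) 5.063 × 0.01339 × 15.88 = 1.07656
(4) 0.001043 × 72.57 × 11.62 = 0.87952
Highest is cycle (3) at 1.0766 (>1, arbitrage).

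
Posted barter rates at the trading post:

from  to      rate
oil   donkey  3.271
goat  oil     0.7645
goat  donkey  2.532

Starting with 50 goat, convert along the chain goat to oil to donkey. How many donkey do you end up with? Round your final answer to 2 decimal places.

125.03

50 goat × 0.7645 = 38.225 oil
38.225 oil × 3.271 = 125.033975 donkey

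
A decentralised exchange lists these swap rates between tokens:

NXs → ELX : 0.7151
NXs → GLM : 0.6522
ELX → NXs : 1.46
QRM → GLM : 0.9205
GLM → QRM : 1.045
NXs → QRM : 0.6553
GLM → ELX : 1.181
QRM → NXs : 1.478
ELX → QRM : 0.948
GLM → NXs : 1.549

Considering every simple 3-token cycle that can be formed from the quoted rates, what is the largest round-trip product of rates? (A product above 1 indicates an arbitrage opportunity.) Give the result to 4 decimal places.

ELX→NXs→GLM→ELX: 1.46 × 0.6522 × 1.181 = 1.12456
ELX→QRM→GLM→ELX: 0.948 × 0.9205 × 1.181 = 1.03058
NXs→GLM→QRM→NXs: 0.6522 × 1.045 × 1.478 = 1.00733
ELX→QRM→NXs→ELX: 0.948 × 1.478 × 0.7151 = 1.00196
NXs→QRM→GLM→NXs: 0.6553 × 0.9205 × 1.549 = 0.93436
Maximum is ELX→NXs→GLM→ELX at 1.1246; arbitrage exists.

1.1246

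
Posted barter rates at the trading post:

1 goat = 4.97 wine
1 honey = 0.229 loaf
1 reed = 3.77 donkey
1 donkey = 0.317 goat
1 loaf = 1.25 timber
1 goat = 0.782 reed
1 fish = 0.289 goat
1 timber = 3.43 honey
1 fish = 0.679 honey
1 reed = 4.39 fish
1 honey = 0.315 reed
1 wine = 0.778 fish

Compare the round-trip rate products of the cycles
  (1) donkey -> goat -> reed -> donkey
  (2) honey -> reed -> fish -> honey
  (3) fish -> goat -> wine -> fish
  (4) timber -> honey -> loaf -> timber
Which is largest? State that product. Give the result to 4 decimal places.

1.1175

(1) 0.317 × 0.782 × 3.77 = 0.93456
(2) 0.315 × 4.39 × 0.679 = 0.93896
(3) 0.289 × 4.97 × 0.778 = 1.11746
(4) 3.43 × 0.229 × 1.25 = 0.98184
Highest is cycle (3) at 1.1175 (>1, arbitrage).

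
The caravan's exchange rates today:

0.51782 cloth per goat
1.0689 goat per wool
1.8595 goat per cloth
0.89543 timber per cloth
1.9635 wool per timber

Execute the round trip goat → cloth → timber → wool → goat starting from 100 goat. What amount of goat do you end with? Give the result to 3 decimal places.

100 goat × 0.51782 = 51.782 cloth
51.782 cloth × 0.89543 = 46.36715626 timber
46.36715626 timber × 1.9635 = 91.04191131651 wool
91.04191131651 wool × 1.0689 = 97.314699006217539 goat

97.315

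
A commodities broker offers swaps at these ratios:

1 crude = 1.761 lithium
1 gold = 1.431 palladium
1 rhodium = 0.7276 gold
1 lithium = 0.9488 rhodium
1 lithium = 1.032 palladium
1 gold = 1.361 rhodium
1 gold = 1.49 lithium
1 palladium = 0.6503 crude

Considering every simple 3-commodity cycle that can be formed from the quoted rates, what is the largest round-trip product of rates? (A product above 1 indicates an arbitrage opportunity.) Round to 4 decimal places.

lithium→palladium→crude→lithium: 1.032 × 0.6503 × 1.761 = 1.18182
rhodium→gold→lithium→rhodium: 0.7276 × 1.49 × 0.9488 = 1.02862
Maximum is lithium→palladium→crude→lithium at 1.1818; arbitrage exists.

1.1818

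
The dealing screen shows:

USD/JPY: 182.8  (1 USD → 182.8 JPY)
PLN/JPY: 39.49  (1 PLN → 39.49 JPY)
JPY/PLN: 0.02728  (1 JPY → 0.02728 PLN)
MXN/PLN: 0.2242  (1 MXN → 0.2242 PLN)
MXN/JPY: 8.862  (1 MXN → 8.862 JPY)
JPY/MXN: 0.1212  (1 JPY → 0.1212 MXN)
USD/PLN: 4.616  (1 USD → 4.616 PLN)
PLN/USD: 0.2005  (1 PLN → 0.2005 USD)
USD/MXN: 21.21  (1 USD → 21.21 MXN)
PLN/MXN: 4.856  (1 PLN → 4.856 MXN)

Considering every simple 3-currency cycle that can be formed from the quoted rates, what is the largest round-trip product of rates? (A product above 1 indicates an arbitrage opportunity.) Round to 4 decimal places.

1.1740

PLN→MXN→JPY→PLN: 4.856 × 8.862 × 0.02728 = 1.17396
PLN→JPY→MXN→PLN: 39.49 × 0.1212 × 0.2242 = 1.07306
PLN→USD→JPY→PLN: 0.2005 × 182.8 × 0.02728 = 0.99985
PLN→USD→MXN→PLN: 0.2005 × 21.21 × 0.2242 = 0.95343
Maximum is PLN→MXN→JPY→PLN at 1.1740; arbitrage exists.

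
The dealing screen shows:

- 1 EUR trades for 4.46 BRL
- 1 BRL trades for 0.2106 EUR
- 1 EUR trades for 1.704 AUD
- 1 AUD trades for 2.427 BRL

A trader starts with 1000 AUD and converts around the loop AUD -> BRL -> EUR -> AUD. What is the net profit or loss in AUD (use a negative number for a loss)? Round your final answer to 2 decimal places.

1000 AUD × 2.427 = 2427 BRL
2427 BRL × 0.2106 = 511.1262 EUR
511.1262 EUR × 1.704 = 870.9590448 AUD
Net change: 870.9590448 − 1000 = -129.0409552 AUD

-129.04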